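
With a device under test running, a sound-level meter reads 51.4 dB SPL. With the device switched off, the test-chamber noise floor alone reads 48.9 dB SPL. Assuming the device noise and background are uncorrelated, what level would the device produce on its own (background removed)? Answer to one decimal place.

47.8 dB SPL

Background correction is a power subtraction:
L_src = 10·log₁₀(10^(51.4/10) − 10^(48.9/10)) = 10·log₁₀(60410) = 47.8 dB SPL.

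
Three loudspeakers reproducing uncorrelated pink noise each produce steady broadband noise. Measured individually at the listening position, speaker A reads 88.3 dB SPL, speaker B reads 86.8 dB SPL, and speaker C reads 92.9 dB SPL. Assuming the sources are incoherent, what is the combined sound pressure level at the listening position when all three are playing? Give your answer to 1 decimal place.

94.9 dB SPL

Uncorrelated sources add in intensity (power), not in dB.
L_total = 10·log₁₀(10^(88.3/10) + 10^(86.8/10) + 10^(92.9/10)) = 10·log₁₀(3105000000) = 94.9 dB SPL.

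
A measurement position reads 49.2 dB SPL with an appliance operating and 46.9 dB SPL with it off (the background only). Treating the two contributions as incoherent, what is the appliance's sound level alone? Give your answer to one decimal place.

Subtract intensities: L_src = 10·log₁₀(10^(L_total/10) − 10^(L_bg/10)).
L_src = 10·log₁₀(10^(49.2/10) − 10^(46.9/10)) = 10·log₁₀(34200) = 45.3 dB SPL.

45.3 dB SPL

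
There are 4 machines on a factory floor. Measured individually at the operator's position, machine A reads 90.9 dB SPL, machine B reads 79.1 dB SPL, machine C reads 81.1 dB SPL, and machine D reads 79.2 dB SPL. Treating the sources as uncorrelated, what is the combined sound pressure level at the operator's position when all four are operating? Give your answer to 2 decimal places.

91.83 dB SPL

Add the sources as powers (linear), then convert back to dB:
L_total = 10·log₁₀(10^(90.9/10) + 10^(79.1/10) + 10^(81.1/10) + 10^(79.2/10)) = 10·log₁₀(1524000000) = 91.83 dB SPL.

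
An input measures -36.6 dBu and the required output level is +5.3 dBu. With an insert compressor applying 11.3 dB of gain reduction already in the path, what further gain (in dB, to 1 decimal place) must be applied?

The required make-up gain is the shortfall in the dB sum.
G = +5.3 − (-36.6) + 11.3 = 53.2 dB.

53.2 dB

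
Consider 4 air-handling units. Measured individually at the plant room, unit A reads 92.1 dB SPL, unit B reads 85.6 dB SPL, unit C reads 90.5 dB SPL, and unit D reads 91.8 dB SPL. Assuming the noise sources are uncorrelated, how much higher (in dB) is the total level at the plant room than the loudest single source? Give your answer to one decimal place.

4.5 dB

Incoherent sources sum as intensities:
L_total = 10·log₁₀(10^(92.1/10) + 10^(85.6/10) + 10^(90.5/10) + 10^(91.8/10)) = 96.65 dB SPL.
Excess over the loudest (92.1 dB): 96.65 − 92.1 = 4.5 dB.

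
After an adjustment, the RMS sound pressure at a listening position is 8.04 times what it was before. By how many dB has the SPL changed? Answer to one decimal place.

18.1 dB

SPL change from a pressure ratio uses the 20·log₁₀ form:
20·log₁₀(8.04) = 18.1 dB.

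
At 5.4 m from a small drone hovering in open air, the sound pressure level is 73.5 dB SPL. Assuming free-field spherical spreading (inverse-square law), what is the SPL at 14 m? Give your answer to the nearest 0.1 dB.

65.2 dB SPL

Free-field point source: level drops by 20·log₁₀ of the distance ratio.
ΔL = −20·log₁₀(14/5.4) = -8.27 dB, so L₂ = 73.5 + (-8.27) = 65.2 dB SPL.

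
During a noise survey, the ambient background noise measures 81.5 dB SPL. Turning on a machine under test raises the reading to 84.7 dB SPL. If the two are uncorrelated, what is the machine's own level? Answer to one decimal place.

81.9 dB SPL

Subtract intensities: L_src = 10·log₁₀(10^(L_total/10) − 10^(L_bg/10)).
L_src = 10·log₁₀(10^(84.7/10) − 10^(81.5/10)) = 10·log₁₀(153900000) = 81.9 dB SPL.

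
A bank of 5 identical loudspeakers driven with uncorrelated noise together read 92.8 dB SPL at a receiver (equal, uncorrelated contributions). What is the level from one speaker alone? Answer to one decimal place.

85.8 dB SPL

5 equal incoherent sources add 10·log₁₀(5) = 6.99 dB over one source.
L_one = 92.8 − 6.99 = 85.8 dB SPL.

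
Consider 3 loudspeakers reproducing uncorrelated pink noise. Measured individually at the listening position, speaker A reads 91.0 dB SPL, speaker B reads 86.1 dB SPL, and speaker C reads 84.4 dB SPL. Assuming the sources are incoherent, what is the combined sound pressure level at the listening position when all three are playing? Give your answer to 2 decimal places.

Uncorrelated sources add in intensity (power), not in dB.
L_total = 10·log₁₀(10^(91.0/10) + 10^(86.1/10) + 10^(84.4/10)) = 10·log₁₀(1942000000) = 92.88 dB SPL.

92.88 dB SPL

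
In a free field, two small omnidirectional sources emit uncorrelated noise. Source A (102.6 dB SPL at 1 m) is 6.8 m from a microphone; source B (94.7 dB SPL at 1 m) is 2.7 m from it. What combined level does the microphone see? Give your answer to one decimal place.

89.0 dB SPL

At the listener: L_A = 102.6 − 20·log₁₀(6.8) = 85.95 dB; L_B = 94.7 − 20·log₁₀(2.7) = 86.07 dB.
Combined: 10·log₁₀(10^(85.95/10)+10^(86.07/10)) = 89.0 dB SPL.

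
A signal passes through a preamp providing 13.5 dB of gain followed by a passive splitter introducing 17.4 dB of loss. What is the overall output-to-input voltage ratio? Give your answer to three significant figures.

Net gain = 13.5 + (−17.4) = -3.9 dB.
Voltage ratio = 10^(-3.9/20) = 0.638.

0.638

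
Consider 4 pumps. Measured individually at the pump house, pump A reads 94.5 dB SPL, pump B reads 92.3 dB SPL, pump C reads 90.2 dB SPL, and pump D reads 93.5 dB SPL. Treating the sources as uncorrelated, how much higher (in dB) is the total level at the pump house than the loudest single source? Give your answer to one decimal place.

Incoherent sources sum as intensities:
L_total = 10·log₁₀(10^(94.5/10) + 10^(92.3/10) + 10^(90.2/10) + 10^(93.5/10)) = 98.92 dB SPL.
Excess over the loudest (94.5 dB): 98.92 − 94.5 = 4.4 dB.

4.4 dB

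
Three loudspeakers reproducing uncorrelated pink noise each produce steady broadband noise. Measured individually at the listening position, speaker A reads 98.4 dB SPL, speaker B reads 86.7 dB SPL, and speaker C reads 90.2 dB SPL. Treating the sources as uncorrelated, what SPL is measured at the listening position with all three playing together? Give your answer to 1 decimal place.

99.3 dB SPL

Incoherent sources sum as intensities:
L_total = 10·log₁₀(10^(98.4/10) + 10^(86.7/10) + 10^(90.2/10)) = 10·log₁₀(8433000000) = 99.3 dB SPL.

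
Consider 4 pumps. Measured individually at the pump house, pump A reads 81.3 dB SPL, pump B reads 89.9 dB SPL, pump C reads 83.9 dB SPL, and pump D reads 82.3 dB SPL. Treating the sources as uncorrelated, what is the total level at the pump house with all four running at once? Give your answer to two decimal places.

Incoherent sources sum as intensities:
L_total = 10·log₁₀(10^(81.3/10) + 10^(89.9/10) + 10^(83.9/10) + 10^(82.3/10)) = 10·log₁₀(1527000000) = 91.84 dB SPL.

91.84 dB SPL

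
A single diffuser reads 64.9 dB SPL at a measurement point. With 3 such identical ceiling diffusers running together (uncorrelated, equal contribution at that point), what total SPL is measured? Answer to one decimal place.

3 equal incoherent sources raise the level by 10·log₁₀(3) = 4.77 dB.
L_total = 64.9 + 4.77 = 69.7 dB SPL.

69.7 dB SPL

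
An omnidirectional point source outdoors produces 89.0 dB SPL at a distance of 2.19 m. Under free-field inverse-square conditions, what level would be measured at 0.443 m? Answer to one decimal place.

102.9 dB SPL

Inverse-square spreading gives ΔL = −20·log₁₀(d₂/d₁).
ΔL = −20·log₁₀(0.443/2.19) = 13.88 dB, so L₂ = 89.0 + (13.88) = 102.9 dB SPL.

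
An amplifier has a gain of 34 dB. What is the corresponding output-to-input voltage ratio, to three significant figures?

Voltage ratio = 10^(dB/20).
10^(34/20) = 10^(1.700) = 50.1.

50.1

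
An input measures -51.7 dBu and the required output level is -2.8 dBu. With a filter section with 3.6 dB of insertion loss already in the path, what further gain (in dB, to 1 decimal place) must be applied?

52.5 dB

The required make-up gain is the shortfall in the dB sum.
G = -2.8 − (-51.7) + 3.6 = 52.5 dB.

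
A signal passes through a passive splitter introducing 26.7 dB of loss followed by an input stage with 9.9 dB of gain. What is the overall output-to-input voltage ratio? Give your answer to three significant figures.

0.145

Net gain = (−26.7) + 9.9 = -16.8 dB.
Voltage ratio = 10^(-16.8/20) = 0.145.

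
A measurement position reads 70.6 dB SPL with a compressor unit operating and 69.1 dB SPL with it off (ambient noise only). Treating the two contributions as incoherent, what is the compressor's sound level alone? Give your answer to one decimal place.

65.3 dB SPL

Remove the background by subtracting linear intensities:
L_src = 10·log₁₀(10^(70.6/10) − 10^(69.1/10)) = 10·log₁₀(3353000) = 65.3 dB SPL.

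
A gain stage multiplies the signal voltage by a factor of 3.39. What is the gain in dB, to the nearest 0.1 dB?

10.6 dB

For a voltage ratio, dB = 20·log₁₀(V₂/V₁).
20·log₁₀(3.39) = 10.6 dB.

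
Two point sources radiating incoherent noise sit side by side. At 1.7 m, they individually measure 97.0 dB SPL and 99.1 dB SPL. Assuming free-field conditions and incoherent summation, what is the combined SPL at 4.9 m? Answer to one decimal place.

Combined at 1.7 m: 10·log₁₀(10^(97.0/10)+10^(99.1/10)) = 101.19 dB SPL.
Then apply −20·log₁₀(4.9/1.7) = -9.19 dB → 92.0 dB SPL.

92.0 dB SPL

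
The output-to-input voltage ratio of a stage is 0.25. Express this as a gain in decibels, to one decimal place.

Voltage ratio → dB uses the 20·log₁₀ form:
20·log₁₀(0.25) = -12.0 dB.

-12.0 dB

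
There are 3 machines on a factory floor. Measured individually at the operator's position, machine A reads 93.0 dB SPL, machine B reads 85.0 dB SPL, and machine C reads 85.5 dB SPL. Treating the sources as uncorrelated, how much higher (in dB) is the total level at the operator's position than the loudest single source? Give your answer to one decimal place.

Incoherent sources sum as intensities:
L_total = 10·log₁₀(10^(93.0/10) + 10^(85.0/10) + 10^(85.5/10)) = 94.26 dB SPL.
Excess over the loudest (93.0 dB): 94.26 − 93.0 = 1.3 dB.

1.3 dB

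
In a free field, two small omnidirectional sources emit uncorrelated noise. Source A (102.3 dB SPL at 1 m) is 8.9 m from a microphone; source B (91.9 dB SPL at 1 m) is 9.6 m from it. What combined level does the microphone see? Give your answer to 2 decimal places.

At the listener: L_A = 102.3 − 20·log₁₀(8.9) = 83.312 dB; L_B = 91.9 − 20·log₁₀(9.6) = 72.255 dB.
Combined: 10·log₁₀(10^(83.312/10)+10^(72.255/10)) = 83.64 dB SPL.

83.64 dB SPL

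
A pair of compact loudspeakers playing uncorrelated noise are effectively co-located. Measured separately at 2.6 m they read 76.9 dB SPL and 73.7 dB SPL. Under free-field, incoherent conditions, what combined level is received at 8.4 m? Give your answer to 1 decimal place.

68.4 dB SPL

Combined at 2.6 m: 10·log₁₀(10^(76.9/10)+10^(73.7/10)) = 78.60 dB SPL.
Then apply −20·log₁₀(8.4/2.6) = -10.19 dB → 68.4 dB SPL.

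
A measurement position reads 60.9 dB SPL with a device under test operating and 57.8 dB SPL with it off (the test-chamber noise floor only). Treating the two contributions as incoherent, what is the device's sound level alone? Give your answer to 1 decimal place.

58.0 dB SPL

Remove the background by subtracting linear intensities:
L_src = 10·log₁₀(10^(60.9/10) − 10^(57.8/10)) = 10·log₁₀(627700) = 58.0 dB SPL.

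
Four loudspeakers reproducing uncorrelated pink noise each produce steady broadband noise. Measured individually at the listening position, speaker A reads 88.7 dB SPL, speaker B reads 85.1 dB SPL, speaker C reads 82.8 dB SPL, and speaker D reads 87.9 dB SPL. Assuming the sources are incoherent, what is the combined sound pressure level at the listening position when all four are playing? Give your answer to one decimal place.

92.7 dB SPL

Add the sources as powers (linear), then convert back to dB:
L_total = 10·log₁₀(10^(88.7/10) + 10^(85.1/10) + 10^(82.8/10) + 10^(87.9/10)) = 10·log₁₀(1872000000) = 92.7 dB SPL.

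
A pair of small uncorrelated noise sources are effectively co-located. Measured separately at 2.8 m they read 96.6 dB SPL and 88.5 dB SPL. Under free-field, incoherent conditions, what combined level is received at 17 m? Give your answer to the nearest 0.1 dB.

81.6 dB SPL

Combined at 2.8 m: 10·log₁₀(10^(96.6/10)+10^(88.5/10)) = 97.23 dB SPL.
Then apply −20·log₁₀(17/2.8) = -15.67 dB → 81.6 dB SPL.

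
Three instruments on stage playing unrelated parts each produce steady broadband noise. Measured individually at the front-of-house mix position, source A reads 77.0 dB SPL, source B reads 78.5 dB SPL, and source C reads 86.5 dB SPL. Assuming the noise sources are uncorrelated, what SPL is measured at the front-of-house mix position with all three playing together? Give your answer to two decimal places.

87.54 dB SPL

Incoherent sources sum as intensities:
L_total = 10·log₁₀(10^(77.0/10) + 10^(78.5/10) + 10^(86.5/10)) = 10·log₁₀(567600000) = 87.54 dB SPL.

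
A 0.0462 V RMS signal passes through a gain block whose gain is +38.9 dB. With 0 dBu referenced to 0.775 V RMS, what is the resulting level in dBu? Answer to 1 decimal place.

Input level: 20·log₁₀(0.0462/0.775) = -24.49 dBu.
Output: -24.49 + 38.9 = +14.4 dBu.

+14.4 dBu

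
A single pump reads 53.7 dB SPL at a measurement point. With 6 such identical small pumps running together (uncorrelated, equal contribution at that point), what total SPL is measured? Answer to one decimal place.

61.5 dB SPL

6 equal incoherent sources raise the level by 10·log₁₀(6) = 7.78 dB.
L_total = 53.7 + 7.78 = 61.5 dB SPL.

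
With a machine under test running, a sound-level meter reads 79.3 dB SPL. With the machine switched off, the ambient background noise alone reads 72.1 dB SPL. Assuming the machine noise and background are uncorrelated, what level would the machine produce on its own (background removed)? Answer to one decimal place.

Remove the background by subtracting linear intensities:
L_src = 10·log₁₀(10^(79.3/10) − 10^(72.1/10)) = 10·log₁₀(68900000) = 78.4 dB SPL.

78.4 dB SPL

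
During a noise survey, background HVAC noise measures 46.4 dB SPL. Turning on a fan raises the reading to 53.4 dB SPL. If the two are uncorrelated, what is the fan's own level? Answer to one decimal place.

Remove the background by subtracting linear intensities:
L_src = 10·log₁₀(10^(53.4/10) − 10^(46.4/10)) = 10·log₁₀(175100) = 52.4 dB SPL.

52.4 dB SPL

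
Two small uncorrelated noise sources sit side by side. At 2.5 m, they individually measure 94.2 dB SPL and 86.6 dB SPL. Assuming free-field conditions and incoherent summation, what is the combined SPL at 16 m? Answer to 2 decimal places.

78.77 dB SPL

Combined at 2.5 m: 10·log₁₀(10^(94.2/10)+10^(86.6/10)) = 94.896 dB SPL.
Then apply −20·log₁₀(16/2.5) = -16.124 dB → 78.77 dB SPL.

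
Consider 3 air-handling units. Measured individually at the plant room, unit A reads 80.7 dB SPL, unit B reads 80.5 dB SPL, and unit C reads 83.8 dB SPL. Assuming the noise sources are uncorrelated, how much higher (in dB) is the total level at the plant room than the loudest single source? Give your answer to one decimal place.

2.9 dB

Incoherent sources sum as intensities:
L_total = 10·log₁₀(10^(80.7/10) + 10^(80.5/10) + 10^(83.8/10)) = 86.72 dB SPL.
Excess over the loudest (83.8 dB): 86.72 − 83.8 = 2.9 dB.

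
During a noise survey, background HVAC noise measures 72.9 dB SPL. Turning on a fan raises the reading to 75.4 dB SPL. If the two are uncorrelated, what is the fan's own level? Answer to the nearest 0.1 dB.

Subtract intensities: L_src = 10·log₁₀(10^(L_total/10) − 10^(L_bg/10)).
L_src = 10·log₁₀(10^(75.4/10) − 10^(72.9/10)) = 10·log₁₀(15180000) = 71.8 dB SPL.

71.8 dB SPL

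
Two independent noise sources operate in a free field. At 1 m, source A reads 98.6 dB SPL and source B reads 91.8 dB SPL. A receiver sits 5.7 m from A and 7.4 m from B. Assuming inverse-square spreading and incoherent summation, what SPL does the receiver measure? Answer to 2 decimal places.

At the listener: L_A = 98.6 − 20·log₁₀(5.7) = 83.483 dB; L_B = 91.8 − 20·log₁₀(7.4) = 74.415 dB.
Combined: 10·log₁₀(10^(83.483/10)+10^(74.415/10)) = 83.99 dB SPL.

83.99 dB SPL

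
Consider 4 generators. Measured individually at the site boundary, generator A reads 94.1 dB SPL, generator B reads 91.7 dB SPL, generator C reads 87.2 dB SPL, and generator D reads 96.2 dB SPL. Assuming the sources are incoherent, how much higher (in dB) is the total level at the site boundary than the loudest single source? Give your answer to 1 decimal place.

Add the sources as powers (linear), then convert back to dB:
L_total = 10·log₁₀(10^(94.1/10) + 10^(91.7/10) + 10^(87.2/10) + 10^(96.2/10)) = 99.42 dB SPL.
Excess over the loudest (96.2 dB): 99.42 − 96.2 = 3.2 dB.

3.2 dB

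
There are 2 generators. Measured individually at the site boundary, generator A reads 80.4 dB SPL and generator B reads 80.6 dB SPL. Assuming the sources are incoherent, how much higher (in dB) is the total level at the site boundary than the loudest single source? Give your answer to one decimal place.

2.9 dB

Add the sources as powers (linear), then convert back to dB:
L_total = 10·log₁₀(10^(80.4/10) + 10^(80.6/10)) = 83.51 dB SPL.
Excess over the loudest (80.6 dB): 83.51 − 80.6 = 2.9 dB.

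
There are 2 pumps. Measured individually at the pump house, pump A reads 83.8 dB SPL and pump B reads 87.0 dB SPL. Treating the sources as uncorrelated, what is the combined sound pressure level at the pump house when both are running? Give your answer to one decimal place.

88.7 dB SPL

Incoherent sources sum as intensities:
L_total = 10·log₁₀(10^(83.8/10) + 10^(87.0/10)) = 10·log₁₀(741100000) = 88.7 dB SPL.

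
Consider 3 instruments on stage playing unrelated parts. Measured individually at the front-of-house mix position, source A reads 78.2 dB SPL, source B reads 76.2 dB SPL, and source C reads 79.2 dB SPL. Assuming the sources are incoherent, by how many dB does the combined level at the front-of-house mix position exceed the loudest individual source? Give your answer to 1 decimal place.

3.6 dB

Uncorrelated sources add in intensity (power), not in dB.
L_total = 10·log₁₀(10^(78.2/10) + 10^(76.2/10) + 10^(79.2/10)) = 82.81 dB SPL.
Excess over the loudest (79.2 dB): 82.81 − 79.2 = 3.6 dB.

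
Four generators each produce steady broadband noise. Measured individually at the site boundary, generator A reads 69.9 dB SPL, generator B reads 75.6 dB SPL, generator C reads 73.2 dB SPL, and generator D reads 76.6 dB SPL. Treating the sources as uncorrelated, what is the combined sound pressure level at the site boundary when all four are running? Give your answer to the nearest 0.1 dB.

Uncorrelated sources add in intensity (power), not in dB.
L_total = 10·log₁₀(10^(69.9/10) + 10^(75.6/10) + 10^(73.2/10) + 10^(76.6/10)) = 10·log₁₀(112700000) = 80.5 dB SPL.

80.5 dB SPL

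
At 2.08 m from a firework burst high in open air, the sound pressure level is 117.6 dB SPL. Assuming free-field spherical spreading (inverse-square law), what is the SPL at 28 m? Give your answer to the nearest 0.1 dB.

95.0 dB SPL

For a point source in a free field, ΔL = −20·log₁₀(d₂/d₁).
ΔL = −20·log₁₀(28/2.08) = -22.58 dB, so L₂ = 117.6 + (-22.58) = 95.0 dB SPL.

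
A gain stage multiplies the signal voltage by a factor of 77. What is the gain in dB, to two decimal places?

Voltage ratio → dB uses the 20·log₁₀ form:
20·log₁₀(77) = 37.73 dB.

37.73 dB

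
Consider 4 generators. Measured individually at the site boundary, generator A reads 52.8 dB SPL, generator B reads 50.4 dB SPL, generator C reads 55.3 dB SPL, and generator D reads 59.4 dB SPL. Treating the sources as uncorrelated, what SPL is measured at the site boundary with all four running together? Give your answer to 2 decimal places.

61.79 dB SPL

Add the sources as powers (linear), then convert back to dB:
L_total = 10·log₁₀(10^(52.8/10) + 10^(50.4/10) + 10^(55.3/10) + 10^(59.4/10)) = 10·log₁₀(1510000) = 61.79 dB SPL.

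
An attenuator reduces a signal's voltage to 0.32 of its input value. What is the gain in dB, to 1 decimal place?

Voltage ratio → dB uses the 20·log₁₀ form:
20·log₁₀(0.32) = -9.9 dB.

-9.9 dB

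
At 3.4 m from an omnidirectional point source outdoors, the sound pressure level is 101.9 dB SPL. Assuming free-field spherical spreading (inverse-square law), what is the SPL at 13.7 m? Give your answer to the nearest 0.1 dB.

89.8 dB SPL

Inverse-square spreading gives ΔL = −20·log₁₀(d₂/d₁).
ΔL = −20·log₁₀(13.7/3.4) = -12.10 dB, so L₂ = 101.9 + (-12.10) = 89.8 dB SPL.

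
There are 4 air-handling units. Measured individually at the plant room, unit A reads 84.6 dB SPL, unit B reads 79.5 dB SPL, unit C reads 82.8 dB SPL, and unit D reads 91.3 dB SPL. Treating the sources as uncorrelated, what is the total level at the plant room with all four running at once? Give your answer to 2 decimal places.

92.83 dB SPL

Incoherent sources sum as intensities:
L_total = 10·log₁₀(10^(84.6/10) + 10^(79.5/10) + 10^(82.8/10) + 10^(91.3/10)) = 10·log₁₀(1917000000) = 92.83 dB SPL.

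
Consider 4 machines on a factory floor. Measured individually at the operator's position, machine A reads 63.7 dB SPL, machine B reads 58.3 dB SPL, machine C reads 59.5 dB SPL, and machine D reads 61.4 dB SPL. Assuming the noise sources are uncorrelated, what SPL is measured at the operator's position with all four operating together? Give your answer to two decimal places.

Incoherent sources sum as intensities:
L_total = 10·log₁₀(10^(63.7/10) + 10^(58.3/10) + 10^(59.5/10) + 10^(61.4/10)) = 10·log₁₀(5292000) = 67.24 dB SPL.

67.24 dB SPL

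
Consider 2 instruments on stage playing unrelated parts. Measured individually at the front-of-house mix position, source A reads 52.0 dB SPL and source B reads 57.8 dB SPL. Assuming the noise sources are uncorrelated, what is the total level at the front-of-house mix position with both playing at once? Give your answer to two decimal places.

58.81 dB SPL

Add the sources as powers (linear), then convert back to dB:
L_total = 10·log₁₀(10^(52.0/10) + 10^(57.8/10)) = 10·log₁₀(761000) = 58.81 dB SPL.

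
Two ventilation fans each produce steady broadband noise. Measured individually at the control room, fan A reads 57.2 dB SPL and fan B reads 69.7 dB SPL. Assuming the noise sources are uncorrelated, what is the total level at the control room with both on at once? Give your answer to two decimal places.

Add the sources as powers (linear), then convert back to dB:
L_total = 10·log₁₀(10^(57.2/10) + 10^(69.7/10)) = 10·log₁₀(9857000) = 69.94 dB SPL.

69.94 dB SPL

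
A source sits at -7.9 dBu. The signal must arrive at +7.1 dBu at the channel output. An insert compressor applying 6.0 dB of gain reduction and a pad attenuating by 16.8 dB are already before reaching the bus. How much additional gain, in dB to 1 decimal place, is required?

The required make-up gain is the shortfall in the dB sum.
G = +7.1 − (-7.9) + 6.0 + 16.8 = 37.8 dB.

37.8 dB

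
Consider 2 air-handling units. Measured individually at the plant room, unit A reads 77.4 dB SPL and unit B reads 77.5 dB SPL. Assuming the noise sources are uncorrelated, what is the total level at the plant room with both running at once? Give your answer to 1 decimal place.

Uncorrelated sources add in intensity (power), not in dB.
L_total = 10·log₁₀(10^(77.4/10) + 10^(77.5/10)) = 10·log₁₀(111200000) = 80.5 dB SPL.

80.5 dB SPL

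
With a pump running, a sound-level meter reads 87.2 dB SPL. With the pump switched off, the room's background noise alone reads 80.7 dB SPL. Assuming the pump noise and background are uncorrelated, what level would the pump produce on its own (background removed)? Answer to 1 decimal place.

86.1 dB SPL

Remove the background by subtracting linear intensities:
L_src = 10·log₁₀(10^(87.2/10) − 10^(80.7/10)) = 10·log₁₀(407300000) = 86.1 dB SPL.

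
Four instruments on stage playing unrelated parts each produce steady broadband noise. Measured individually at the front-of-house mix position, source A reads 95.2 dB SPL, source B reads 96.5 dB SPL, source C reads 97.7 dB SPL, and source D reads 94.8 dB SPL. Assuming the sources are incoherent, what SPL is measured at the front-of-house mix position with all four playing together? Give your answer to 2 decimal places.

Add the sources as powers (linear), then convert back to dB:
L_total = 10·log₁₀(10^(95.2/10) + 10^(96.5/10) + 10^(97.7/10) + 10^(94.8/10)) = 10·log₁₀(16687000000) = 102.22 dB SPL.

102.22 dB SPL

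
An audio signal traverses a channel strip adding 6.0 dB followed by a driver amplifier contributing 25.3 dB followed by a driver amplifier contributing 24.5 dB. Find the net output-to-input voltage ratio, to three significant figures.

617

Net gain = 6.0 + 25.3 + 24.5 = 55.8 dB.
Voltage ratio = 10^(55.8/20) = 617.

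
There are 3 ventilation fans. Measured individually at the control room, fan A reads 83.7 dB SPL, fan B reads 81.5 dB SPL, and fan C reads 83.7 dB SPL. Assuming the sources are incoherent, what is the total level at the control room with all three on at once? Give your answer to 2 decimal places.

87.85 dB SPL

Uncorrelated sources add in intensity (power), not in dB.
L_total = 10·log₁₀(10^(83.7/10) + 10^(81.5/10) + 10^(83.7/10)) = 10·log₁₀(610100000) = 87.85 dB SPL.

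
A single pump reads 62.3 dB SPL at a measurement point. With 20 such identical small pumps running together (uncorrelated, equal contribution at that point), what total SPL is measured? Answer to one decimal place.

20 equal incoherent sources raise the level by 10·log₁₀(20) = 13.01 dB.
L_total = 62.3 + 13.01 = 75.3 dB SPL.

75.3 dB SPL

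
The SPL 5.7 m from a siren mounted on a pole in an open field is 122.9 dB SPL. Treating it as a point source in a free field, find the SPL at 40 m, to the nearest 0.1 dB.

106.0 dB SPL

Inverse-square spreading gives ΔL = −20·log₁₀(d₂/d₁).
ΔL = −20·log₁₀(40/5.7) = -16.92 dB, so L₂ = 122.9 + (-16.92) = 106.0 dB SPL.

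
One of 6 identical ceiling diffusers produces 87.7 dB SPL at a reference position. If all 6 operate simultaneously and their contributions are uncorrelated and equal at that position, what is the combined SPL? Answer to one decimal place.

95.5 dB SPL

6 equal incoherent sources raise the level by 10·log₁₀(6) = 7.78 dB.
L_total = 87.7 + 7.78 = 95.5 dB SPL.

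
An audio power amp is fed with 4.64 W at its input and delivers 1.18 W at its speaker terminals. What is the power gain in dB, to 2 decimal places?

-5.95 dB

Power ratio → dB uses the 10·log₁₀ form:
10·log₁₀(1.18/4.64) = 10·log₁₀(0.2543) = -5.95 dB.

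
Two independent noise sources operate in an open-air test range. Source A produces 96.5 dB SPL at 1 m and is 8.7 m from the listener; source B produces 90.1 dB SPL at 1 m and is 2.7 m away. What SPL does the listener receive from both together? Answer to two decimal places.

83.00 dB SPL

At the listener: L_A = 96.5 − 20·log₁₀(8.7) = 77.710 dB; L_B = 90.1 − 20·log₁₀(2.7) = 81.473 dB.
Combined: 10·log₁₀(10^(77.710/10)+10^(81.473/10)) = 83.00 dB SPL.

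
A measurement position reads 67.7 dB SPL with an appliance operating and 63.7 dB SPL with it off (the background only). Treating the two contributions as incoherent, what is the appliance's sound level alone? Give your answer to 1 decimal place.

Background correction is a power subtraction:
L_src = 10·log₁₀(10^(67.7/10) − 10^(63.7/10)) = 10·log₁₀(3544000) = 65.5 dB SPL.

65.5 dB SPL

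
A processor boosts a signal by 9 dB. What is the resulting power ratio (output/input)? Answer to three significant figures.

Power ratio = 10^(dB/10).
10^(9/10) = 10^(0.9000) = 7.94.

7.94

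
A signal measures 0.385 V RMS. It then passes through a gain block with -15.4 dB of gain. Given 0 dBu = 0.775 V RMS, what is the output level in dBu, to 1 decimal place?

Input level: 20·log₁₀(0.385/0.775) = -6.08 dBu.
Output: -6.08 − 15.4 = -21.5 dBu.

-21.5 dBu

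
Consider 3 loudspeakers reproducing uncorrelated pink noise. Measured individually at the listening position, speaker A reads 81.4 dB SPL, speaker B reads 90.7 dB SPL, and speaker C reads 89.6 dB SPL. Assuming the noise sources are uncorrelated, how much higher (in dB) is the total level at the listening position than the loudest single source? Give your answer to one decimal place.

2.8 dB

Uncorrelated sources add in intensity (power), not in dB.
L_total = 10·log₁₀(10^(81.4/10) + 10^(90.7/10) + 10^(89.6/10)) = 93.47 dB SPL.
Excess over the loudest (90.7 dB): 93.47 − 90.7 = 2.8 dB.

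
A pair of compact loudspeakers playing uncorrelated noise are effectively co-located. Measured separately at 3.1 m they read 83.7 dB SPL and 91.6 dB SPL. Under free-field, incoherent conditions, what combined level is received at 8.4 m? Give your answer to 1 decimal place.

Combined at 3.1 m: 10·log₁₀(10^(83.7/10)+10^(91.6/10)) = 92.25 dB SPL.
Then apply −20·log₁₀(8.4/3.1) = -8.66 dB → 83.6 dB SPL.

83.6 dB SPL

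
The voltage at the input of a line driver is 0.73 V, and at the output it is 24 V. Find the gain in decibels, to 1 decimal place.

Voltage ratio → dB uses the 20·log₁₀ form:
20·log₁₀(24/0.73) = 20·log₁₀(32.88) = 30.3 dB.

30.3 dB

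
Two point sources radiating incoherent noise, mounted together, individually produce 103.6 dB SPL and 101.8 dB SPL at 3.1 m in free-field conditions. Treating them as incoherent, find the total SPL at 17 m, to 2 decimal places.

91.02 dB SPL

Combined at 3.1 m: 10·log₁₀(10^(103.6/10)+10^(101.8/10)) = 105.803 dB SPL.
Then apply −20·log₁₀(17/3.1) = -14.782 dB → 91.02 dB SPL.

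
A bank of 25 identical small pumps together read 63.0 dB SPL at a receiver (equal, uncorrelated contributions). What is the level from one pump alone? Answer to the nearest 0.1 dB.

25 equal incoherent sources add 10·log₁₀(25) = 13.98 dB over one source.
L_one = 63.0 − 13.98 = 49.0 dB SPL.

49.0 dB SPL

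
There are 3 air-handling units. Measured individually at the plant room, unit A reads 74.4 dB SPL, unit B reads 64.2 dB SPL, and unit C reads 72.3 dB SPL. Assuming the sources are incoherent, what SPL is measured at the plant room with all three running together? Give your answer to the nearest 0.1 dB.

Add the sources as powers (linear), then convert back to dB:
L_total = 10·log₁₀(10^(74.4/10) + 10^(64.2/10) + 10^(72.3/10)) = 10·log₁₀(47150000) = 76.7 dB SPL.

76.7 dB SPL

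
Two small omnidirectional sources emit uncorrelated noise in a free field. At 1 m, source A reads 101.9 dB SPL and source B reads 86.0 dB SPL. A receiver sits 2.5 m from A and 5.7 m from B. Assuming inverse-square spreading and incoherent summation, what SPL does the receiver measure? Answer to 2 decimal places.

At the listener: L_A = 101.9 − 20·log₁₀(2.5) = 93.941 dB; L_B = 86.0 − 20·log₁₀(5.7) = 70.883 dB.
Combined: 10·log₁₀(10^(93.941/10)+10^(70.883/10)) = 93.96 dB SPL.

93.96 dB SPL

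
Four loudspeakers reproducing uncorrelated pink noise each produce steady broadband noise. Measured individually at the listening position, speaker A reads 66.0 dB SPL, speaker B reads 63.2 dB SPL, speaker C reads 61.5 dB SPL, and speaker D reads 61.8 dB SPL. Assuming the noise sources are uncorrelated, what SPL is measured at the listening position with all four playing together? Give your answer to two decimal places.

69.54 dB SPL

Incoherent sources sum as intensities:
L_total = 10·log₁₀(10^(66.0/10) + 10^(63.2/10) + 10^(61.5/10) + 10^(61.8/10)) = 10·log₁₀(8996000) = 69.54 dB SPL.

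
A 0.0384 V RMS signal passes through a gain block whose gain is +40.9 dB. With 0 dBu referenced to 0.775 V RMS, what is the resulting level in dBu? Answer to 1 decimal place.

Input level: 20·log₁₀(0.0384/0.775) = -26.10 dBu.
Output: -26.10 + 40.9 = +14.8 dBu.

+14.8 dBu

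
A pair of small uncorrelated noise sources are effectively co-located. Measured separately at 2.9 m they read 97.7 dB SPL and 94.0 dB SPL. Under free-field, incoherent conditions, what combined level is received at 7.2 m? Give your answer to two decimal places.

Combined at 2.9 m: 10·log₁₀(10^(97.7/10)+10^(94.0/10)) = 99.243 dB SPL.
Then apply −20·log₁₀(7.2/2.9) = -7.899 dB → 91.34 dB SPL.

91.34 dB SPL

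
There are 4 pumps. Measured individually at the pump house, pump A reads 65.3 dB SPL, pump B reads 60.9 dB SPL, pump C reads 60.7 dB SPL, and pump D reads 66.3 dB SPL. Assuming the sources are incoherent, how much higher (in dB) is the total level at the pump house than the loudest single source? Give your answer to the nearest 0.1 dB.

Add the sources as powers (linear), then convert back to dB:
L_total = 10·log₁₀(10^(65.3/10) + 10^(60.9/10) + 10^(60.7/10) + 10^(66.3/10)) = 70.03 dB SPL.
Excess over the loudest (66.3 dB): 70.03 − 66.3 = 3.7 dB.

3.7 dB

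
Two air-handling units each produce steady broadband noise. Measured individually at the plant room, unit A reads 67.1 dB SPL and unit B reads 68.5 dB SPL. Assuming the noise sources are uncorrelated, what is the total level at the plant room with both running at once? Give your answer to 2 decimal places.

70.87 dB SPL

Uncorrelated sources add in intensity (power), not in dB.
L_total = 10·log₁₀(10^(67.1/10) + 10^(68.5/10)) = 10·log₁₀(12210000) = 70.87 dB SPL.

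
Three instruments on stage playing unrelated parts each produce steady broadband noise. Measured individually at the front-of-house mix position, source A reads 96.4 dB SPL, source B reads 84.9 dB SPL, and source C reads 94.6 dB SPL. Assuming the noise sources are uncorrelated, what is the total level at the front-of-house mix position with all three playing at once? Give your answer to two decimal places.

Uncorrelated sources add in intensity (power), not in dB.
L_total = 10·log₁₀(10^(96.4/10) + 10^(84.9/10) + 10^(94.6/10)) = 10·log₁₀(7558000000) = 98.78 dB SPL.

98.78 dB SPL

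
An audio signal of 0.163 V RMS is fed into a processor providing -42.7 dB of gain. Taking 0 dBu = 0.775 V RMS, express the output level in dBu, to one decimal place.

-56.2 dBu

Input level: 20·log₁₀(0.163/0.775) = -13.54 dBu.
Output: -13.54 − 42.7 = -56.2 dBu.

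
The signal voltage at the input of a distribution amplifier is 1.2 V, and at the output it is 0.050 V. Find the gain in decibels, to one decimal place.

-27.6 dB

Voltage ratio → dB uses the 20·log₁₀ form:
20·log₁₀(0.050/1.2) = 20·log₁₀(0.04167) = -27.6 dB.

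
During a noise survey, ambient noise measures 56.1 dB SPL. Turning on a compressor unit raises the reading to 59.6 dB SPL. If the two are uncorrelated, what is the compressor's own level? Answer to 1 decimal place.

57.0 dB SPL

Subtract intensities: L_src = 10·log₁₀(10^(L_total/10) − 10^(L_bg/10)).
L_src = 10·log₁₀(10^(59.6/10) − 10^(56.1/10)) = 10·log₁₀(504600) = 57.0 dB SPL.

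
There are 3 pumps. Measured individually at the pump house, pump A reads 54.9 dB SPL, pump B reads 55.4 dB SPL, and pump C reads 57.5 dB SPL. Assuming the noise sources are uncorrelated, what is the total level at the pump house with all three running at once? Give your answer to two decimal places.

60.86 dB SPL

Uncorrelated sources add in intensity (power), not in dB.
L_total = 10·log₁₀(10^(54.9/10) + 10^(55.4/10) + 10^(57.5/10)) = 10·log₁₀(1218000) = 60.86 dB SPL.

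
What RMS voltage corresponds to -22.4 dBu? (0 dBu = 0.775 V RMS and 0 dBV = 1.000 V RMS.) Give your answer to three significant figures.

V = 0.775 V × 10^(-22.4/20).
= 0.775 × 0.07586 = 0.0588 V.

0.0588 V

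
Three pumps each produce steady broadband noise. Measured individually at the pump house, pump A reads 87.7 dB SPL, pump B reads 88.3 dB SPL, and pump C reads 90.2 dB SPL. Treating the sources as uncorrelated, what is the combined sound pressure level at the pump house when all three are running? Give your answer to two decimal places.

93.64 dB SPL

Add the sources as powers (linear), then convert back to dB:
L_total = 10·log₁₀(10^(87.7/10) + 10^(88.3/10) + 10^(90.2/10)) = 10·log₁₀(2312000000) = 93.64 dB SPL.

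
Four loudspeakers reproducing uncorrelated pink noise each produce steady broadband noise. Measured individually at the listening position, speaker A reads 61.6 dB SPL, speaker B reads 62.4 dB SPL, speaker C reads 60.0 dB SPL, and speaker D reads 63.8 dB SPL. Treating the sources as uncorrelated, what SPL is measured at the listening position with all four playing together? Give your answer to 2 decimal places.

Uncorrelated sources add in intensity (power), not in dB.
L_total = 10·log₁₀(10^(61.6/10) + 10^(62.4/10) + 10^(60.0/10) + 10^(63.8/10)) = 10·log₁₀(6582000) = 68.18 dB SPL.

68.18 dB SPL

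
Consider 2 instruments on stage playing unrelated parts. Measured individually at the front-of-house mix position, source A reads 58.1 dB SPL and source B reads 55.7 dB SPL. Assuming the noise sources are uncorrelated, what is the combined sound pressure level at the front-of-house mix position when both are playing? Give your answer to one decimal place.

Add the sources as powers (linear), then convert back to dB:
L_total = 10·log₁₀(10^(58.1/10) + 10^(55.7/10)) = 10·log₁₀(1017000) = 60.1 dB SPL.

60.1 dB SPL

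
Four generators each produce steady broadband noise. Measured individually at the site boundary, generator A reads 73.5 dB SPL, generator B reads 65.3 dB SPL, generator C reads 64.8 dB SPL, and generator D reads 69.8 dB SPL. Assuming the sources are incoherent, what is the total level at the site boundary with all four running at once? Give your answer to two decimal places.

Uncorrelated sources add in intensity (power), not in dB.
L_total = 10·log₁₀(10^(73.5/10) + 10^(65.3/10) + 10^(64.8/10) + 10^(69.8/10)) = 10·log₁₀(38350000) = 75.84 dB SPL.

75.84 dB SPL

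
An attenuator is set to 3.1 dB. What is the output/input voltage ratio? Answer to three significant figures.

0.700

Voltage ratio = 10^(dB/20).
10^(-3.1/20) = 10^(-0.1550) = 0.700.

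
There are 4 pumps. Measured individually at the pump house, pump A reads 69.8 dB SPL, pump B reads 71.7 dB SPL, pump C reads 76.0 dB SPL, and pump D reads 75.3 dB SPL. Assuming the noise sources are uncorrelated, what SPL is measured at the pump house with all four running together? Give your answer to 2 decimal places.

Incoherent sources sum as intensities:
L_total = 10·log₁₀(10^(69.8/10) + 10^(71.7/10) + 10^(76.0/10) + 10^(75.3/10)) = 10·log₁₀(98040000) = 79.91 dB SPL.

79.91 dB SPL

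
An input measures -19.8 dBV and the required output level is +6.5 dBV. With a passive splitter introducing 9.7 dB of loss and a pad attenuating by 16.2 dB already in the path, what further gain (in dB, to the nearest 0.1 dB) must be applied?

52.2 dB

The required make-up gain is the shortfall in the dB sum.
G = +6.5 − (-19.8) + 9.7 + 16.2 = 52.2 dB.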